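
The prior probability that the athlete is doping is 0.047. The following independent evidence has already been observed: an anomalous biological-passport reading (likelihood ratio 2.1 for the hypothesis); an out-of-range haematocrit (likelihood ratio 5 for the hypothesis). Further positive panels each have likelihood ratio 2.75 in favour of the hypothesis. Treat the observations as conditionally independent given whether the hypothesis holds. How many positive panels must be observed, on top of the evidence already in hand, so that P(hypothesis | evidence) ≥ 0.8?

3

Prior odds = 0.047/0.953 = 47/953.
Combined Bayes factor of the evidence already in hand = 2.1 × 5 = 10.5.
Odds after that evidence = (47/953) × 10.5 = 987/1906.
Target odds = 0.8/0.2 = 4.
Need 2.75ⁿ ≥ 4 ÷ (987/1906) = 7624/987.
2.75² = 7.5625 falls short of 7624/987 but 2.75³ = 20.796875 reaches it, so n = 3.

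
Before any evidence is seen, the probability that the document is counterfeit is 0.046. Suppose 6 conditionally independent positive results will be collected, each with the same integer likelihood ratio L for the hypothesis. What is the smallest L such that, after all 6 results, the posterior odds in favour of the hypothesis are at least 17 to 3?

3

Prior odds = 0.046/0.954 = 23/477.
Target odds = 17/3.
Need L⁶ ≥ 17/3 ÷ (23/477) = 2703/23.
2⁶ = 64 < 2703/23 ≤ 729 = 3⁶, so L = 3.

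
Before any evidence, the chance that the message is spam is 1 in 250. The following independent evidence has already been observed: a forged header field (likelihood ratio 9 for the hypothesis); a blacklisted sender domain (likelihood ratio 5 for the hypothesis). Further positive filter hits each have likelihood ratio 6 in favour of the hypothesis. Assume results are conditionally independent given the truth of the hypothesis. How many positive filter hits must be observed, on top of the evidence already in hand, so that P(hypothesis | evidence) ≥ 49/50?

Prior odds = 0.004/0.996 = 1/249.
Combined Bayes factor of the evidence already in hand = 9 × 5 = 45.
Odds after that evidence = (1/249) × 45 = 15/83.
Target odds = 0.98/0.02 = 49.
Need 6ⁿ ≥ 49 ÷ (15/83) = 4067/15.
6³ = 216 falls short of 4067/15 but 6⁴ = 1296 reaches it, so n = 4.

4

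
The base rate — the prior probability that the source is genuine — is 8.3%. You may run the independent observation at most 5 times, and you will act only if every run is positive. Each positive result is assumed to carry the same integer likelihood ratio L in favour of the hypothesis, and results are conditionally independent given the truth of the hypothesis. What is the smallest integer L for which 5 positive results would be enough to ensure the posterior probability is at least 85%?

Prior odds = 0.083/0.917 = 83/917.
Target odds = 0.85/0.15 = 17/3.
Need L⁵ ≥ 17/3 ÷ (83/917) = 15589/249.
2⁵ = 32 < 15589/249 ≤ 243 = 3⁵, so L = 3.

3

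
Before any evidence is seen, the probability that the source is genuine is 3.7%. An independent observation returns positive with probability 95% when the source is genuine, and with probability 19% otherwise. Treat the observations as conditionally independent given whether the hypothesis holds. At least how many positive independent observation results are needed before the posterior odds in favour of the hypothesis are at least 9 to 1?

4

Prior odds: 0.037 ÷ 0.963 = 37/963.
Likelihood ratio of a positive result = 0.95/0.19 = 5.
Target odds = 9.
Need (37/963) × 5ⁿ ≥ 9, i.e. 5ⁿ ≥ 8667/37.
5³ = 125 falls short of 8667/37 but 5⁴ = 625 reaches it, so n = 4.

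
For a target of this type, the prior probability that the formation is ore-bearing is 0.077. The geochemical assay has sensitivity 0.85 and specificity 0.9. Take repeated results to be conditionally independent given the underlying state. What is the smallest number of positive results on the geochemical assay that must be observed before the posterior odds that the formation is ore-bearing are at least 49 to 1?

3

Prior odds = 0.077/0.923 = 77/923.
False-positive rate = 1 − 0.9 = 0.1; likelihood ratio of a positive = 0.85/0.1 = 8.5.
Target odds = 49.
Require 8.5ⁿ ≥ 49 ÷ (77/923) = 6461/11.
8.5² = 72.25 falls short of 6461/11 but 8.5³ = 614.125 reaches it, so n = 3.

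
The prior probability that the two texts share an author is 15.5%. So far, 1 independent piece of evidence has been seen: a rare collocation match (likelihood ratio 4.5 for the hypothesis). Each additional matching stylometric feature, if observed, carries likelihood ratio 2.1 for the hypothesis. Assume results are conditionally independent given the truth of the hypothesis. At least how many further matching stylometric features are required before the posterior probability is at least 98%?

6

Prior odds = 0.155/0.845 = 31/169.
Bayes factor of the evidence already in hand = 4.5.
Odds after that evidence = (31/169) × 4.5 = 279/338.
Target odds = 0.98/0.02 = 49.
Need 2.1ⁿ ≥ 49 ÷ (279/338) = 16562/279.
2.1⁵ = 4084101/100000 falls short of 16562/279 but 2.1⁶ = 85766121/1000000 reaches it, so n = 6.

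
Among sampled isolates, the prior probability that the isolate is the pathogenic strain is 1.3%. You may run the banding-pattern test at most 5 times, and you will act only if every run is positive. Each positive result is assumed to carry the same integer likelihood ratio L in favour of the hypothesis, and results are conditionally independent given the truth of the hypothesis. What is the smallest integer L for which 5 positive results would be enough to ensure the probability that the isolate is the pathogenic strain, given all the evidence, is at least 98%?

Prior odds = 0.013/0.987 = 13/987.
Target odds = 0.98/0.02 = 49.
Need L⁵ ≥ 49 ÷ (13/987) = 48363/13.
5⁵ = 3125 < 48363/13 ≤ 7776 = 6⁵, so L = 6.

6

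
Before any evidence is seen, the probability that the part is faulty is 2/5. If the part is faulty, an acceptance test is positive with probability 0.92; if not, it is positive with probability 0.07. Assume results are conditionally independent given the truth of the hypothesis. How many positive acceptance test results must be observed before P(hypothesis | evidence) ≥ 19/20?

Prior odds = 0.4/0.6 = 2/3.
Likelihood ratio of a positive = 0.92/0.07 = 92/7.
Target posterior odds = 0.95/0.05 = 19.
Require (92/7)ⁿ ≥ 19 ÷ (2/3) = 28.5.
(92/7)¹ = 92/7 falls short of 28.5 but (92/7)² = 8464/49 reaches it, so n = 2.

2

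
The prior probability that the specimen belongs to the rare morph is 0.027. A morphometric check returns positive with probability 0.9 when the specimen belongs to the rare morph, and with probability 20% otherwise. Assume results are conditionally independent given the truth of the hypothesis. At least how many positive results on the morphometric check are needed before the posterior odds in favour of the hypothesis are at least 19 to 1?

Prior odds = 0.027/0.973 = 27/973.
Likelihood ratio of a positive result = 0.9/0.2 = 4.5.
Target odds = 19.
Need (27/973) × 4.5ⁿ ≥ 19, i.e. 4.5ⁿ ≥ 18487/27.
4.5⁴ = 410.0625 falls short of 18487/27 but 4.5⁵ = 1845.28125 reaches it, so n = 5.

5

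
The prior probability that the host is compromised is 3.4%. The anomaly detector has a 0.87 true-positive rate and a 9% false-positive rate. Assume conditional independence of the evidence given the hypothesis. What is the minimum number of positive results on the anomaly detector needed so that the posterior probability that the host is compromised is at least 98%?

4

Prior odds = 0.034/0.966 = 17/483.
Likelihood ratio of a positive result = 0.87/0.09 = 29/3.
Target posterior odds = 0.98/0.02 = 49.
Need (17/483) × (29/3)ⁿ ≥ 49, i.e. (29/3)ⁿ ≥ 23667/17.
(29/3)³ = 24389/27 falls short of 23667/17 but (29/3)⁴ = 707281/81 reaches it, so n = 4.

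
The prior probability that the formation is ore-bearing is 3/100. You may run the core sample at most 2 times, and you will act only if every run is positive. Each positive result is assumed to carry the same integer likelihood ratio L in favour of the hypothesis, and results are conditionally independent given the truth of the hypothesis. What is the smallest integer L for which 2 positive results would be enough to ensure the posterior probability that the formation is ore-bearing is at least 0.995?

Prior odds = 0.03/0.97 = 3/97.
Target odds = 0.995/0.005 = 199.
Need L² ≥ 199 ÷ (3/97) = 19303/3.
80² = 6400 < 19303/3 ≤ 6561 = 81², so L = 81.

81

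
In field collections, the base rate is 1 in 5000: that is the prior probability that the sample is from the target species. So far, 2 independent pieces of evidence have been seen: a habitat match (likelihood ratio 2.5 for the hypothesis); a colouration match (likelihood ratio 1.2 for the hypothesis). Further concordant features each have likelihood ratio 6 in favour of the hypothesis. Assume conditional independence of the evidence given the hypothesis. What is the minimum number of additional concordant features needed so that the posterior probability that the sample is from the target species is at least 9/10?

6

Prior odds = 0.0002/0.9998 = 1/4999.
Combined Bayes factor of the evidence already in hand = 2.5 × 1.2 = 3.
Odds after that evidence = (1/4999) × 3 = 3/4999.
Target odds = 0.9/0.1 = 9.
Need 6ⁿ ≥ 9 ÷ (3/4999) = 14997.
6⁵ = 7776 falls short of 14997 but 6⁶ = 46656 reaches it, so n = 6.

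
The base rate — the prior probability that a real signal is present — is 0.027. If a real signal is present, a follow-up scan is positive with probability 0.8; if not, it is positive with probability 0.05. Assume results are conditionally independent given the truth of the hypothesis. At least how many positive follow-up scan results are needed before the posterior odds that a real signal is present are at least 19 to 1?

Prior odds: 0.027 ÷ 0.973 = 27/973.
Likelihood ratio of a positive = 0.8/0.05 = 16.
Target odds = 19.
Require 16ⁿ ≥ 19 ÷ (27/973) = 18487/27.
16² = 256 falls short of 18487/27 but 16³ = 4096 reaches it, so n = 3.

3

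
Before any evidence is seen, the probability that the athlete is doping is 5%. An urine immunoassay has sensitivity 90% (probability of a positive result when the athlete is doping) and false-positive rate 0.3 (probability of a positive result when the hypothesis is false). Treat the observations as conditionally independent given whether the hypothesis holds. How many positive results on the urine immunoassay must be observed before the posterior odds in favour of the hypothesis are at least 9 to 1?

Prior odds: 0.05 ÷ 0.95 = 1/19.
Likelihood ratio of a positive result = 0.9/0.3 = 3.
Target odds = 9.
Need (1/19) × 3ⁿ ≥ 9, i.e. 3ⁿ ≥ 171.
3⁴ = 81 falls short of 171 but 3⁵ = 243 reaches it, so n = 5.

5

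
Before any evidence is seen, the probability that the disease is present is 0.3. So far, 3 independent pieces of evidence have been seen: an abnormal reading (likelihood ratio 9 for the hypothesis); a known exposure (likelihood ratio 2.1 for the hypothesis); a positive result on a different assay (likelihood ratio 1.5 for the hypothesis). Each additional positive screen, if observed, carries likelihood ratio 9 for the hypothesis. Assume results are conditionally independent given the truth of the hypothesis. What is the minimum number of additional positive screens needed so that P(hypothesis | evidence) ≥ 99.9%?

3

Prior odds = 0.3/0.7 = 3/7.
Combined Bayes factor of the evidence already in hand = 9 × 2.1 × 1.5 = 28.35.
Odds after that evidence = (3/7) × 28.35 = 12.15.
Target odds = 0.999/0.001 = 999.
Need 9ⁿ ≥ 999 ÷ 12.15 = 740/9.
9² = 81 falls short of 740/9 but 9³ = 729 reaches it, so n = 3.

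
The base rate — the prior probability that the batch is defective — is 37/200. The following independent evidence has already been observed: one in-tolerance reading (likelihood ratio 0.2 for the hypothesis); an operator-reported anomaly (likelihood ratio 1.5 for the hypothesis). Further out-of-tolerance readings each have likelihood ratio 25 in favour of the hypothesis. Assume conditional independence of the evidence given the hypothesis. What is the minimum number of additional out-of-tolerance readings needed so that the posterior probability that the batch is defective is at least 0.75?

Prior odds = 0.185/0.815 = 37/163.
Combined Bayes factor of the evidence already in hand = 0.2 × 1.5 = 0.3.
Odds after that evidence = (37/163) × 0.3 = 111/1630.
Target odds = 0.75/0.25 = 3.
Need 25ⁿ ≥ 3 ÷ (111/1630) = 1630/37.
25¹ = 25 falls short of 1630/37 but 25² = 625 reaches it, so n = 2.

2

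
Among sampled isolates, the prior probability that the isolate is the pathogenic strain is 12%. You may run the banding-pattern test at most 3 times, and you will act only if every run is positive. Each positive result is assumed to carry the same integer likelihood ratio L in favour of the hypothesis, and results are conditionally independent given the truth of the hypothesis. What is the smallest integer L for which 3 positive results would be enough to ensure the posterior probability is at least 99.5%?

12

Prior odds = 0.12/0.88 = 3/22.
Target odds = 0.995/0.005 = 199.
Need L³ ≥ 199 ÷ (3/22) = 4378/3.
11³ = 1331 < 4378/3 ≤ 1728 = 12³, so L = 12.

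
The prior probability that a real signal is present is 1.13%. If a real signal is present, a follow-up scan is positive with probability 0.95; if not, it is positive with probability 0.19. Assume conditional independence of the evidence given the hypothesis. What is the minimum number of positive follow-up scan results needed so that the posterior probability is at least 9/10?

Prior odds: 0.0113 ÷ 0.9887 = 113/9887.
Likelihood ratio of a positive = 0.95/0.19 = 5.
Target odds: 0.9 ÷ 0.1 = 9.
Need (113/9887) × 5ⁿ ≥ 9, i.e. 5ⁿ ≥ 88983/113.
5⁴ = 625 falls short of 88983/113 but 5⁵ = 3125 reaches it, so n = 5.

5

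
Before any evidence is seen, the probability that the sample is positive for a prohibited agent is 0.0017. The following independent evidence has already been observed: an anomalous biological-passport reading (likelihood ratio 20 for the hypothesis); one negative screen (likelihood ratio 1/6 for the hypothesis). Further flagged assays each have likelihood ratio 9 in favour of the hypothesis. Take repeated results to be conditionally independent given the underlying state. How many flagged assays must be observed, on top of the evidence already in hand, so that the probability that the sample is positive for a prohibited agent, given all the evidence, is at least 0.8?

Prior odds = 0.0017/0.9983 = 17/9983.
Combined Bayes factor of the evidence already in hand = 20 × (1/6) = 10/3.
Odds after that evidence = (17/9983) × 10/3 = 170/29949.
Target odds = 0.8/0.2 = 4.
Need 9ⁿ ≥ 4 ÷ (170/29949) = 59898/85.
9² = 81 falls short of 59898/85 but 9³ = 729 reaches it, so n = 3.

3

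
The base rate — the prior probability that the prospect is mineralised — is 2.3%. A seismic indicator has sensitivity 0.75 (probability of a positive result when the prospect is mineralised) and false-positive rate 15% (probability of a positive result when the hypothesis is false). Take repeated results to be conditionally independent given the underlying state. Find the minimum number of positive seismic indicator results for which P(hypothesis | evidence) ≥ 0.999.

Prior odds = 0.023/0.977 = 23/977.
Likelihood ratio of a positive result = 0.75/0.15 = 5.
Target odds: 0.999 ÷ 0.001 = 999.
Need (23/977) × 5ⁿ ≥ 999, i.e. 5ⁿ ≥ 976023/23.
5⁶ = 15625 falls short of 976023/23 but 5⁷ = 78125 reaches it, so n = 7.

7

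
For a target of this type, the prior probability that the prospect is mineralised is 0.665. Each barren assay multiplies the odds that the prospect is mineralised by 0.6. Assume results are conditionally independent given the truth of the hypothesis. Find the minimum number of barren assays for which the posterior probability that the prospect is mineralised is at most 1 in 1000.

Prior odds = 0.665/0.335 = 133/67.
Likelihood ratio per barren assay = 0.6.
Target odds: 0.001 ÷ 0.999 = 1/999.
Need (133/67) × 0.6ⁿ ≤ 1/999, i.e. 0.6ⁿ ≤ 67/132867.
0.6¹⁴ ≈0.000783642 is still above 67/132867 but 0.6¹⁵ ≈0.000470185 is at or below it, so n = 15.

15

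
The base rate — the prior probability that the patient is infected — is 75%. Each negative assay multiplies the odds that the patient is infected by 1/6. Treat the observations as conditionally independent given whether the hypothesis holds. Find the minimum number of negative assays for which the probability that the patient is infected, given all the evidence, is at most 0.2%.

5

Prior odds: 0.75 ÷ 0.25 = 3.
Likelihood ratio per negative assay = 1/6.
Target odds: 0.002 ÷ 0.998 = 1/499.
Need 3 × (1/6)ⁿ ≤ 1/499, i.e. (1/6)ⁿ ≤ 1/1497.
(1/6)⁴ = 1/1296 is still above 1/1497 but (1/6)⁵ = 1/7776 is at or below it, so n = 5.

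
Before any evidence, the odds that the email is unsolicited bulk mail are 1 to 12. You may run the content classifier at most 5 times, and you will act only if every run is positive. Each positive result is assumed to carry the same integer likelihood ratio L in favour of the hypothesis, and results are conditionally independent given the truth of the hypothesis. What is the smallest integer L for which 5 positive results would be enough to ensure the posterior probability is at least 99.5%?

5

Prior odds = 1/12.
Target odds = 0.995/0.005 = 199.
Need L⁵ ≥ 199 ÷ (1/12) = 2388.
4⁵ = 1024 < 2388 ≤ 3125 = 5⁵, so L = 5.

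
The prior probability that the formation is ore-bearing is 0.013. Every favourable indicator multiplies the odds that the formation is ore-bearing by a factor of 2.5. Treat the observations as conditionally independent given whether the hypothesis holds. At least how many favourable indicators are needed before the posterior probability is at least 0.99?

10

Prior odds: 0.013 ÷ 0.987 = 13/987.
Likelihood ratio per favourable indicator = 2.5.
Target odds: 0.99 ÷ 0.01 = 99.
Need (13/987) × 2.5ⁿ ≥ 99, i.e. 2.5ⁿ ≥ 97713/13.
2.5⁹ = 1953125/512 falls short of 97713/13 but 2.5¹⁰ = 9765625/1024 reaches it, so n = 10.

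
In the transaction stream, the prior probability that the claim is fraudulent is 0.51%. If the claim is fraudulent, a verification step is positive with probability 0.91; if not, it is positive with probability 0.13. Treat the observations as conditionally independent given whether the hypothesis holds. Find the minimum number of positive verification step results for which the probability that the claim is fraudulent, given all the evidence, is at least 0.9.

Prior odds = 0.0051/0.9949 = 51/9949.
Likelihood ratio of a positive = 0.91/0.13 = 7.
Target odds: 0.9 ÷ 0.1 = 9.
Require 7ⁿ ≥ 9 ÷ (51/9949) = 29847/17.
7³ = 343 falls short of 29847/17 but 7⁴ = 2401 reaches it, so n = 4.

4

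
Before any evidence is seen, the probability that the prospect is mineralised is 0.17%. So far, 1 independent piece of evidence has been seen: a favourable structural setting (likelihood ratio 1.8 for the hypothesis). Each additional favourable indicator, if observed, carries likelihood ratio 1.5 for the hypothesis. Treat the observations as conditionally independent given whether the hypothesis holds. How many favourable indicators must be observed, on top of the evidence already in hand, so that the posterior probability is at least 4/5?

Prior odds = 0.0017/0.9983 = 17/9983.
Bayes factor of the evidence already in hand = 1.8.
Odds after that evidence = (17/9983) × 1.8 = 153/49915.
Target odds = 0.8/0.2 = 4.
Need 1.5ⁿ ≥ 4 ÷ (153/49915) = 199660/153.
1.5¹⁷ = 129140163/131072 falls short of 199660/153 but 1.5¹⁸ = 387420489/262144 reaches it, so n = 18.

18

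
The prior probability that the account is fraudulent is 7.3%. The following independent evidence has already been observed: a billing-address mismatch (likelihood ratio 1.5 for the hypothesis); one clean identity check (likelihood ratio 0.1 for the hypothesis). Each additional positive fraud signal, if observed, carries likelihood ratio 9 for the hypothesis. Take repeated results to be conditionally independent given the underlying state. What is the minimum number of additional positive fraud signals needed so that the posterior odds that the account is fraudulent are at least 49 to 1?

4

Prior odds = 0.073/0.927 = 73/927.
Combined Bayes factor of the evidence already in hand = 1.5 × 0.1 = 0.15.
Odds after that evidence = (73/927) × 0.15 = 73/6180.
Target odds = 49.
Need 9ⁿ ≥ 49 ÷ (73/6180) = 302820/73.
9³ = 729 falls short of 302820/73 but 9⁴ = 6561 reaches it, so n = 4.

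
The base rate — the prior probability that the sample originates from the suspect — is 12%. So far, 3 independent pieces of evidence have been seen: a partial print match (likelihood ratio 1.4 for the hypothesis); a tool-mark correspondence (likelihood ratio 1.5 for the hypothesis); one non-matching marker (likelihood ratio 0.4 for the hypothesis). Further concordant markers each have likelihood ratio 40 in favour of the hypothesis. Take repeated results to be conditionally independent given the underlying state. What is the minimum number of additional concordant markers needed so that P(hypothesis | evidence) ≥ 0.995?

3

Prior odds = 0.12/0.88 = 3/22.
Combined Bayes factor of the evidence already in hand = 1.4 × 1.5 × 0.4 = 0.84.
Odds after that evidence = (3/22) × 0.84 = 63/550.
Target odds = 0.995/0.005 = 199.
Need 40ⁿ ≥ 199 ÷ (63/550) = 109450/63.
40² = 1600 falls short of 109450/63 but 40³ = 64000 reaches it, so n = 3.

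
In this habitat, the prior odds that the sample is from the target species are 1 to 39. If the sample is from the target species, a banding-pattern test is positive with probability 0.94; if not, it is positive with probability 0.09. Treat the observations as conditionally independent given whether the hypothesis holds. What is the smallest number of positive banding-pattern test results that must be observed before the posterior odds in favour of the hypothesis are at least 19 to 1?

3

Prior odds = 1/39.
Likelihood ratio of a positive = 0.94/0.09 = 94/9.
Target odds = 19.
Require (94/9)ⁿ ≥ 19 ÷ (1/39) = 741.
(94/9)² = 8836/81 falls short of 741 but (94/9)³ = 830584/729 reaches it, so n = 3.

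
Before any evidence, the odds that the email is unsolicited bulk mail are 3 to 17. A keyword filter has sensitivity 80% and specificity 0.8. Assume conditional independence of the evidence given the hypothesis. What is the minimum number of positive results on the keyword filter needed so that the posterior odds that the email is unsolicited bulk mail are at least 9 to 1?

3

Prior odds = 3/17.
False-positive rate = 1 − 0.8 = 0.2; likelihood ratio of a positive = 0.8/0.2 = 4.
Target odds = 9.
Require 4ⁿ ≥ 9 ÷ (3/17) = 51.
4² = 16 falls short of 51 but 4³ = 64 reaches it, so n = 3.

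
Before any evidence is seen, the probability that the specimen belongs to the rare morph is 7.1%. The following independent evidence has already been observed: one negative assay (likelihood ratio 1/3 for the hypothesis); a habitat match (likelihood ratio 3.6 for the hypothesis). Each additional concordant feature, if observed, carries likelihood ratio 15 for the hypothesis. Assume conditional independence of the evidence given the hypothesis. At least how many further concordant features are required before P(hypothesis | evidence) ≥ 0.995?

Prior odds = 0.071/0.929 = 71/929.
Combined Bayes factor of the evidence already in hand = (1/3) × 3.6 = 1.2.
Odds after that evidence = (71/929) × 1.2 = 426/4645.
Target odds = 0.995/0.005 = 199.
Need 15ⁿ ≥ 199 ÷ (426/4645) = 924355/426.
15² = 225 falls short of 924355/426 but 15³ = 3375 reaches it, so n = 3.

3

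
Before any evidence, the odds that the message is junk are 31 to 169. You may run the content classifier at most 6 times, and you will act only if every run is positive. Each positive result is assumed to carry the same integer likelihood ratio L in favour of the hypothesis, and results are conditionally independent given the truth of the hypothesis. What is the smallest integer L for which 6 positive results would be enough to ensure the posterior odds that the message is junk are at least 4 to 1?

Prior odds = 31/169.
Target odds = 4.
Need L⁶ ≥ 4 ÷ (31/169) = 676/31.
1⁶ = 1 < 676/31 ≤ 64 = 2⁶, so L = 2.

2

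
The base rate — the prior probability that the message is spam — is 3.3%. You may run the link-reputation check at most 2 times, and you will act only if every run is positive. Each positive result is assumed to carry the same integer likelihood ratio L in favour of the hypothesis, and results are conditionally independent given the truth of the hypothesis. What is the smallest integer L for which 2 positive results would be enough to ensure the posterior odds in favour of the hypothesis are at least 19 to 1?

Prior odds = 0.033/0.967 = 33/967.
Target odds = 19.
Need L² ≥ 19 ÷ (33/967) = 18373/33.
23² = 529 < 18373/33 ≤ 576 = 24², so L = 24.

24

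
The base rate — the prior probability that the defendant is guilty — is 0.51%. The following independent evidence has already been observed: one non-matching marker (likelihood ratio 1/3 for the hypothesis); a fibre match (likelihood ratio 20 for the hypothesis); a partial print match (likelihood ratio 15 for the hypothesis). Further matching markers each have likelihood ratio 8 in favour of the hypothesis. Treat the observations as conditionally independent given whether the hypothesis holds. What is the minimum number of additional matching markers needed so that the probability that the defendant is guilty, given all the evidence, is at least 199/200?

Prior odds = 0.0051/0.9949 = 51/9949.
Combined Bayes factor of the evidence already in hand = (1/3) × 20 × 15 = 100.
Odds after that evidence = (51/9949) × 100 = 5100/9949.
Target odds = 0.995/0.005 = 199.
Need 8ⁿ ≥ 199 ÷ (5100/9949) = 1979851/5100.
8² = 64 falls short of 1979851/5100 but 8³ = 512 reaches it, so n = 3.

3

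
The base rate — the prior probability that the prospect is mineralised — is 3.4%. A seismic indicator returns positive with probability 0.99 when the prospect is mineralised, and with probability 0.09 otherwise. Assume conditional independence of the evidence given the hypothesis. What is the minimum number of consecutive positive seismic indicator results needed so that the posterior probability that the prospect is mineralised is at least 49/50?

Prior odds: 0.034 ÷ 0.966 = 17/483.
Likelihood ratio of a positive result = 0.99/0.09 = 11.
Target odds: 0.98 ÷ 0.02 = 49.
Require 11ⁿ ≥ 49 ÷ (17/483) = 23667/17.
11³ = 1331 falls short of 23667/17 but 11⁴ = 14641 reaches it, so n = 4.

4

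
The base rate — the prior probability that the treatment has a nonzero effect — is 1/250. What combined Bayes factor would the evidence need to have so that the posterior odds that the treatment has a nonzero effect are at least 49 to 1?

Prior odds = 0.004/0.996 = 1/249.
Target odds = 49.
Required Bayes factor = 49 ÷ (1/249) = 12201.

12201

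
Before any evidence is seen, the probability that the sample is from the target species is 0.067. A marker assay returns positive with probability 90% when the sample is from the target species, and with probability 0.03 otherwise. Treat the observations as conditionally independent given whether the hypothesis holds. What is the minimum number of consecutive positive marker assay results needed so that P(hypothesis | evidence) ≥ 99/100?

3

Prior odds: 0.067 ÷ 0.933 = 67/933.
Likelihood ratio of a positive result = 0.9/0.03 = 30.
Target posterior odds = 0.99/0.01 = 99.
Need (67/933) × 30ⁿ ≥ 99, i.e. 30ⁿ ≥ 92367/67.
30² = 900 falls short of 92367/67 but 30³ = 27000 reaches it, so n = 3.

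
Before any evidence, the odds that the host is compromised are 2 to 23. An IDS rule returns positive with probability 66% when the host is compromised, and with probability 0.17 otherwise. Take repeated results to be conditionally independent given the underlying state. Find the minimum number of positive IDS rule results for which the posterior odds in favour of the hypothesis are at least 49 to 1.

5

Prior odds = 2/23.
Likelihood ratio of a positive result = 0.66/0.17 = 66/17.
Target odds = 49.
Need (2/23) × (66/17)ⁿ ≥ 49, i.e. (66/17)ⁿ ≥ 563.5.
(66/17)⁴ = 18974736/83521 falls short of 563.5 but (66/17)⁵ ≈882.013 reaches it, so n = 5.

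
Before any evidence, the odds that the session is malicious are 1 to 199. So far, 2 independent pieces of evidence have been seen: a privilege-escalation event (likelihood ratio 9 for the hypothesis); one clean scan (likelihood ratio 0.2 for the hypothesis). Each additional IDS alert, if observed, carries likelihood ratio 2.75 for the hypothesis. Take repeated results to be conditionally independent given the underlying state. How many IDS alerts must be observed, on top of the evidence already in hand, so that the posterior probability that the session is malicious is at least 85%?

7

Prior odds = 1/199.
Combined Bayes factor of the evidence already in hand = 9 × 0.2 = 1.8.
Odds after that evidence = (1/199) × 1.8 = 9/995.
Target odds = 0.85/0.15 = 17/3.
Need 2.75ⁿ ≥ 17/3 ÷ (9/995) = 16915/27.
2.75⁶ = 1771561/4096 falls short of 16915/27 but 2.75⁷ = 19487171/16384 reaches it, so n = 7.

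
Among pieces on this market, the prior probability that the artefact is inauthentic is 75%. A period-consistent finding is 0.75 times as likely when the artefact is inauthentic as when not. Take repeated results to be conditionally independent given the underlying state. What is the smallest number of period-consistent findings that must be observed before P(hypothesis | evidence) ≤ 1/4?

8

Prior odds: 0.75 ÷ 0.25 = 3.
Likelihood ratio per period-consistent finding = 0.75.
Target posterior odds = 0.25/0.75 = 1/3.
Need 3 × 0.75ⁿ ≤ 1/3, i.e. 0.75ⁿ ≤ 1/9.
0.75⁷ = 2187/16384 is still above 1/9 but 0.75⁸ = 6561/65536 is at or below it, so n = 8.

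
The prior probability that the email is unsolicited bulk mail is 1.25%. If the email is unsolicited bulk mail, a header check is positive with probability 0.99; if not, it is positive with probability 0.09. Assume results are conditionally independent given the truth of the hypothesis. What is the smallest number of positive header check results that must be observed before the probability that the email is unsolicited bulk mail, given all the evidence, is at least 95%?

Prior odds = 0.0125/0.9875 = 1/79.
Likelihood ratio of a positive = 0.99/0.09 = 11.
Target odds: 0.95 ÷ 0.05 = 19.
Require 11ⁿ ≥ 19 ÷ (1/79) = 1501.
11³ = 1331 falls short of 1501 but 11⁴ = 14641 reaches it, so n = 4.

4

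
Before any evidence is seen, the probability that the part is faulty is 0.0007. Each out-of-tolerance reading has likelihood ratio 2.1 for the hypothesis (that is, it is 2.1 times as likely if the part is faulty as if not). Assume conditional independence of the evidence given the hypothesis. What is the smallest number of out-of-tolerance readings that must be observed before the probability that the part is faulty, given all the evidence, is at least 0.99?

Prior odds: 0.0007 ÷ 0.9993 = 7/9993.
Likelihood ratio per out-of-tolerance reading = 2.1.
Target odds: 0.99 ÷ 0.01 = 99.
Need (7/9993) × 2.1ⁿ ≥ 99, i.e. 2.1ⁿ ≥ 989307/7.
2.1¹⁵ ≈68122.3 falls short of 989307/7 but 2.1¹⁶ ≈143057 reaches it, so n = 16.

16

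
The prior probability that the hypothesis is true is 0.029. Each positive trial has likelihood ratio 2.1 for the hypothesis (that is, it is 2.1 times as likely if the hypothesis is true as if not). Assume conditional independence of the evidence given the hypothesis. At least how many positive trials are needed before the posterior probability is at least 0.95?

9

Prior odds: 0.029 ÷ 0.971 = 29/971.
Likelihood ratio per positive trial = 2.1.
Target posterior odds = 0.95/0.05 = 19.
Require 2.1ⁿ ≥ 19 ÷ (29/971) = 18449/29.
2.1⁸ ≈378.229 falls short of 18449/29 but 2.1⁹ ≈794.28 reaches it, so n = 9.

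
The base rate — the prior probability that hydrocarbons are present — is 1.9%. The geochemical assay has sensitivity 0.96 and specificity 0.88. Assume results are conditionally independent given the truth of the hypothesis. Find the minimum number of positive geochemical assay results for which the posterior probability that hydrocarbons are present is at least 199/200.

5

Prior odds = 0.019/0.981 = 19/981.
False-positive rate = 1 − 0.88 = 0.12; likelihood ratio of a positive = 0.96/0.12 = 8.
Target posterior odds = 0.995/0.005 = 199.
Need (19/981) × 8ⁿ ≥ 199, i.e. 8ⁿ ≥ 195219/19.
8⁴ = 4096 falls short of 195219/19 but 8⁵ = 32768 reaches it, so n = 5.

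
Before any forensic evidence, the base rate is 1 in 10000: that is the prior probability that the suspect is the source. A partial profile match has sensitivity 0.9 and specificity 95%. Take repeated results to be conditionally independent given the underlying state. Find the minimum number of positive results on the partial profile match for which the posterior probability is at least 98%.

Prior odds = 0.0001/0.9999 = 1/9999.
False-positive rate = 1 − 0.95 = 0.05; likelihood ratio of a positive = 0.9/0.05 = 18.
Target odds: 0.98 ÷ 0.02 = 49.
Need (1/9999) × 18ⁿ ≥ 49, i.e. 18ⁿ ≥ 489951.
18⁴ = 104976 falls short of 489951 but 18⁵ = 1889568 reaches it, so n = 5.

5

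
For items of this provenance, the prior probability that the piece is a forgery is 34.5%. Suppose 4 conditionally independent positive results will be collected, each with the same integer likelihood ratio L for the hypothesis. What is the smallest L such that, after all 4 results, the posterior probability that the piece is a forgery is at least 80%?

2

Prior odds = 0.345/0.655 = 69/131.
Target odds = 0.8/0.2 = 4.
Need L⁴ ≥ 4 ÷ (69/131) = 524/69.
1⁴ = 1 < 524/69 ≤ 16 = 2⁴, so L = 2.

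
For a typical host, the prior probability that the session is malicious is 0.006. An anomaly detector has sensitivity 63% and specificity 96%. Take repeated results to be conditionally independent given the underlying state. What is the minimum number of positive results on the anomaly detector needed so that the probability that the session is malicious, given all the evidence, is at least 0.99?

4

Prior odds: 0.006 ÷ 0.994 = 3/497.
False-positive rate = 1 − 0.96 = 0.04; likelihood ratio of a positive = 0.63/0.04 = 15.75.
Target posterior odds = 0.99/0.01 = 99.
Need (3/497) × 15.75ⁿ ≥ 99, i.e. 15.75ⁿ ≥ 16401.
15.75³ = 3906.984375 falls short of 16401 but 15.75⁴ = 15752961/256 reaches it, so n = 4.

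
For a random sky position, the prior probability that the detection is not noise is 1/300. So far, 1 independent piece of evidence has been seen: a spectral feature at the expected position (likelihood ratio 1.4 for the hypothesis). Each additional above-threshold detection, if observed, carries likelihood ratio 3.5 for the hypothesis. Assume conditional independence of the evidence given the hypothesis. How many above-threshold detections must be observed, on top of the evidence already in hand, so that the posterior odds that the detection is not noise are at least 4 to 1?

Prior odds = (1/300)/(299/300) = 1/299.
Bayes factor of the evidence already in hand = 1.4.
Odds after that evidence = (1/299) × 1.4 = 7/1495.
Target odds = 4.
Need 3.5ⁿ ≥ 4 ÷ (7/1495) = 5980/7.
3.5⁵ = 525.21875 falls short of 5980/7 but 3.5⁶ = 1838.265625 reaches it, so n = 6.

6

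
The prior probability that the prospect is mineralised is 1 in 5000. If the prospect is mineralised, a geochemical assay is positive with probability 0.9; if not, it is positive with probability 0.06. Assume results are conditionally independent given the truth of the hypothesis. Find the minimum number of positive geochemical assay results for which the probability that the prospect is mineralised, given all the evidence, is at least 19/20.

Prior odds = 0.0002/0.9998 = 1/4999.
Likelihood ratio of a positive = 0.9/0.06 = 15.
Target odds: 0.95 ÷ 0.05 = 19.
Require 15ⁿ ≥ 19 ÷ (1/4999) = 94981.
15⁴ = 50625 falls short of 94981 but 15⁵ = 759375 reaches it, so n = 5.

5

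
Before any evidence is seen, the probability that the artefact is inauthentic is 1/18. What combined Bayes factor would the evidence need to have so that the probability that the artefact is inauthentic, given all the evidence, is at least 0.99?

Prior odds = (1/18)/(17/18) = 1/17.
Target odds = 0.99/0.01 = 99.
Required Bayes factor = 99 ÷ (1/17) = 1683.

1683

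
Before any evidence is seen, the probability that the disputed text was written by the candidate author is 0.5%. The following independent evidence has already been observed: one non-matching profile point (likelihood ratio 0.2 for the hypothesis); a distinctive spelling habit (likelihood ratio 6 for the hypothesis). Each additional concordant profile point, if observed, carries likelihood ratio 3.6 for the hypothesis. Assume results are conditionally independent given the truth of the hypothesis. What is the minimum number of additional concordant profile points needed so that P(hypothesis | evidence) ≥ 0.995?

Prior odds = 0.005/0.995 = 1/199.
Combined Bayes factor of the evidence already in hand = 0.2 × 6 = 1.2.
Odds after that evidence = (1/199) × 1.2 = 6/995.
Target odds = 0.995/0.005 = 199.
Need 3.6ⁿ ≥ 199 ÷ (6/995) = 198005/6.
3.6⁸ ≈28211.1 falls short of 198005/6 but 3.6⁹ ≈101560 reaches it, so n = 9.

9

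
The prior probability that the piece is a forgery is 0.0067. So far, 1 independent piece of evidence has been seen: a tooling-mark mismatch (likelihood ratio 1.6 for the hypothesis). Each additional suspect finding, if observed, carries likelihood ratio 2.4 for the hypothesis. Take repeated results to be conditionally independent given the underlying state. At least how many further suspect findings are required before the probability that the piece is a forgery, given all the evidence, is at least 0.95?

9

Prior odds = 0.0067/0.9933 = 67/9933.
Bayes factor of the evidence already in hand = 1.6.
Odds after that evidence = (67/9933) × 1.6 = 536/49665.
Target odds = 0.95/0.05 = 19.
Need 2.4ⁿ ≥ 19 ÷ (536/49665) = 943635/536.
2.4⁸ = 429981696/390625 falls short of 943635/536 but 2.4⁹ ≈2641.81 reaches it, so n = 9.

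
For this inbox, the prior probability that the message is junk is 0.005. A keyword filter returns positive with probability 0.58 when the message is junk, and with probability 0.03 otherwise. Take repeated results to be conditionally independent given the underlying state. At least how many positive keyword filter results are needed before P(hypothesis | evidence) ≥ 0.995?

Prior odds = 0.005/0.995 = 1/199.
Likelihood ratio of a positive result = 0.58/0.03 = 58/3.
Target posterior odds = 0.995/0.005 = 199.
Require (58/3)ⁿ ≥ 199 ÷ (1/199) = 39601.
(58/3)³ = 195112/27 falls short of 39601 but (58/3)⁴ = 11316496/81 reaches it, so n = 4.

4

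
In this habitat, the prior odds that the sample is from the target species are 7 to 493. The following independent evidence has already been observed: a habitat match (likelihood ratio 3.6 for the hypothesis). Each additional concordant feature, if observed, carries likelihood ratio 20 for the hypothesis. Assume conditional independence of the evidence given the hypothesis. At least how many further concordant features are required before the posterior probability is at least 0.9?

Prior odds = 7/493.
Bayes factor of the evidence already in hand = 3.6.
Odds after that evidence = (7/493) × 3.6 = 126/2465.
Target odds = 0.9/0.1 = 9.
Need 20ⁿ ≥ 9 ÷ (126/2465) = 2465/14.
20¹ = 20 falls short of 2465/14 but 20² = 400 reaches it, so n = 2.

2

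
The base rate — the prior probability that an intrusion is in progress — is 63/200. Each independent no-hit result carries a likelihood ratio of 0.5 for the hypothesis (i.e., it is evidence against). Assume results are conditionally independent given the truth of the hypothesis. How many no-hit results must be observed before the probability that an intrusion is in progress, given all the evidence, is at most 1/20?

Prior odds = 0.315/0.685 = 63/137.
Likelihood ratio per no-hit result = 0.5.
Target posterior odds = 0.05/0.95 = 1/19.
Require 0.5ⁿ ≤ 1/19 ÷ (63/137) = 137/1197.
0.5³ = 0.125 is still above 137/1197 but 0.5⁴ = 0.0625 is at or below it, so n = 4.

4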